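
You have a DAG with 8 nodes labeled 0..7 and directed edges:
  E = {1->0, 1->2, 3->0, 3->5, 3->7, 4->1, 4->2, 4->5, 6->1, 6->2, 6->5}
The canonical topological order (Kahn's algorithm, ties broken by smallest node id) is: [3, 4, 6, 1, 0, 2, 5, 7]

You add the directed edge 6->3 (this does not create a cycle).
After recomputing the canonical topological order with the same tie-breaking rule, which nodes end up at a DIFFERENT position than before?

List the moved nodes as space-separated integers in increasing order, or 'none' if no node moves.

Answer: 0 1 2 3 4 6

Derivation:
Old toposort: [3, 4, 6, 1, 0, 2, 5, 7]
Added edge 6->3
Recompute Kahn (smallest-id tiebreak):
  initial in-degrees: [2, 2, 3, 1, 0, 3, 0, 1]
  ready (indeg=0): [4, 6]
  pop 4: indeg[1]->1; indeg[2]->2; indeg[5]->2 | ready=[6] | order so far=[4]
  pop 6: indeg[1]->0; indeg[2]->1; indeg[3]->0; indeg[5]->1 | ready=[1, 3] | order so far=[4, 6]
  pop 1: indeg[0]->1; indeg[2]->0 | ready=[2, 3] | order so far=[4, 6, 1]
  pop 2: no out-edges | ready=[3] | order so far=[4, 6, 1, 2]
  pop 3: indeg[0]->0; indeg[5]->0; indeg[7]->0 | ready=[0, 5, 7] | order so far=[4, 6, 1, 2, 3]
  pop 0: no out-edges | ready=[5, 7] | order so far=[4, 6, 1, 2, 3, 0]
  pop 5: no out-edges | ready=[7] | order so far=[4, 6, 1, 2, 3, 0, 5]
  pop 7: no out-edges | ready=[] | order so far=[4, 6, 1, 2, 3, 0, 5, 7]
New canonical toposort: [4, 6, 1, 2, 3, 0, 5, 7]
Compare positions:
  Node 0: index 4 -> 5 (moved)
  Node 1: index 3 -> 2 (moved)
  Node 2: index 5 -> 3 (moved)
  Node 3: index 0 -> 4 (moved)
  Node 4: index 1 -> 0 (moved)
  Node 5: index 6 -> 6 (same)
  Node 6: index 2 -> 1 (moved)
  Node 7: index 7 -> 7 (same)
Nodes that changed position: 0 1 2 3 4 6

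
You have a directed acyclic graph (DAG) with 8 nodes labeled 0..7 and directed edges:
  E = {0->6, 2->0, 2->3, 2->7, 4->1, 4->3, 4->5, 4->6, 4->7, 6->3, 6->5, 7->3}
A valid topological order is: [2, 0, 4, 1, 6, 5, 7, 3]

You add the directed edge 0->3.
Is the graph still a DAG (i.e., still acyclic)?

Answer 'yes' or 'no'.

Answer: yes

Derivation:
Given toposort: [2, 0, 4, 1, 6, 5, 7, 3]
Position of 0: index 1; position of 3: index 7
New edge 0->3: forward
Forward edge: respects the existing order. Still a DAG, same toposort still valid.
Still a DAG? yes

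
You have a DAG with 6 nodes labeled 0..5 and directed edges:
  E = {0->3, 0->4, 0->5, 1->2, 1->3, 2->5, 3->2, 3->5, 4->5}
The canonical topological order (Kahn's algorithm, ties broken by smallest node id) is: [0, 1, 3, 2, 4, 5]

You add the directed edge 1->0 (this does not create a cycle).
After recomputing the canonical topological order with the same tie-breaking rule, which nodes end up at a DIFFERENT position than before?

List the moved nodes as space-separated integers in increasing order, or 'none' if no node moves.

Answer: 0 1

Derivation:
Old toposort: [0, 1, 3, 2, 4, 5]
Added edge 1->0
Recompute Kahn (smallest-id tiebreak):
  initial in-degrees: [1, 0, 2, 2, 1, 4]
  ready (indeg=0): [1]
  pop 1: indeg[0]->0; indeg[2]->1; indeg[3]->1 | ready=[0] | order so far=[1]
  pop 0: indeg[3]->0; indeg[4]->0; indeg[5]->3 | ready=[3, 4] | order so far=[1, 0]
  pop 3: indeg[2]->0; indeg[5]->2 | ready=[2, 4] | order so far=[1, 0, 3]
  pop 2: indeg[5]->1 | ready=[4] | order so far=[1, 0, 3, 2]
  pop 4: indeg[5]->0 | ready=[5] | order so far=[1, 0, 3, 2, 4]
  pop 5: no out-edges | ready=[] | order so far=[1, 0, 3, 2, 4, 5]
New canonical toposort: [1, 0, 3, 2, 4, 5]
Compare positions:
  Node 0: index 0 -> 1 (moved)
  Node 1: index 1 -> 0 (moved)
  Node 2: index 3 -> 3 (same)
  Node 3: index 2 -> 2 (same)
  Node 4: index 4 -> 4 (same)
  Node 5: index 5 -> 5 (same)
Nodes that changed position: 0 1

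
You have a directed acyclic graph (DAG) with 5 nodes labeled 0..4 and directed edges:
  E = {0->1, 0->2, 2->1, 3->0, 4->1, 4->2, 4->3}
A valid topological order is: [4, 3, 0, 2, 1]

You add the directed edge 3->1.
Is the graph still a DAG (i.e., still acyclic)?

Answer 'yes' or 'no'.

Answer: yes

Derivation:
Given toposort: [4, 3, 0, 2, 1]
Position of 3: index 1; position of 1: index 4
New edge 3->1: forward
Forward edge: respects the existing order. Still a DAG, same toposort still valid.
Still a DAG? yes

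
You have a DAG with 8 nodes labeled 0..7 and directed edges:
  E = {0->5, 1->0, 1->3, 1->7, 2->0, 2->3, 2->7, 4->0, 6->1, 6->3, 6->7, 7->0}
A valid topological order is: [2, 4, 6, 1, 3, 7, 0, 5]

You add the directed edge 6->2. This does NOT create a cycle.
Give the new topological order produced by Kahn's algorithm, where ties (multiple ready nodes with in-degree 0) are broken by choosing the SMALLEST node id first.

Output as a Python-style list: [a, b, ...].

Old toposort: [2, 4, 6, 1, 3, 7, 0, 5]
Added edge: 6->2
Position of 6 (2) > position of 2 (0). Must reorder: 6 must now come before 2.
Run Kahn's algorithm (break ties by smallest node id):
  initial in-degrees: [4, 1, 1, 3, 0, 1, 0, 3]
  ready (indeg=0): [4, 6]
  pop 4: indeg[0]->3 | ready=[6] | order so far=[4]
  pop 6: indeg[1]->0; indeg[2]->0; indeg[3]->2; indeg[7]->2 | ready=[1, 2] | order so far=[4, 6]
  pop 1: indeg[0]->2; indeg[3]->1; indeg[7]->1 | ready=[2] | order so far=[4, 6, 1]
  pop 2: indeg[0]->1; indeg[3]->0; indeg[7]->0 | ready=[3, 7] | order so far=[4, 6, 1, 2]
  pop 3: no out-edges | ready=[7] | order so far=[4, 6, 1, 2, 3]
  pop 7: indeg[0]->0 | ready=[0] | order so far=[4, 6, 1, 2, 3, 7]
  pop 0: indeg[5]->0 | ready=[5] | order so far=[4, 6, 1, 2, 3, 7, 0]
  pop 5: no out-edges | ready=[] | order so far=[4, 6, 1, 2, 3, 7, 0, 5]
  Result: [4, 6, 1, 2, 3, 7, 0, 5]

Answer: [4, 6, 1, 2, 3, 7, 0, 5]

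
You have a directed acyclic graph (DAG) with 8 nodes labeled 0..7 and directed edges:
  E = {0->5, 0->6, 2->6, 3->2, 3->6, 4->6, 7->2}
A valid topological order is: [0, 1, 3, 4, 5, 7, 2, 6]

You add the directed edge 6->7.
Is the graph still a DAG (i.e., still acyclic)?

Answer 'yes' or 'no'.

Given toposort: [0, 1, 3, 4, 5, 7, 2, 6]
Position of 6: index 7; position of 7: index 5
New edge 6->7: backward (u after v in old order)
Backward edge: old toposort is now invalid. Check if this creates a cycle.
Does 7 already reach 6? Reachable from 7: [2, 6, 7]. YES -> cycle!
Still a DAG? no

Answer: no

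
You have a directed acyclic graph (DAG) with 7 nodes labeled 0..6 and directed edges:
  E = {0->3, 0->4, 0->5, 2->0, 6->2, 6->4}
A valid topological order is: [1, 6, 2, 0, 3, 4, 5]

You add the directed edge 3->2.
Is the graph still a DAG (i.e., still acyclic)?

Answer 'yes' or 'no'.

Given toposort: [1, 6, 2, 0, 3, 4, 5]
Position of 3: index 4; position of 2: index 2
New edge 3->2: backward (u after v in old order)
Backward edge: old toposort is now invalid. Check if this creates a cycle.
Does 2 already reach 3? Reachable from 2: [0, 2, 3, 4, 5]. YES -> cycle!
Still a DAG? no

Answer: no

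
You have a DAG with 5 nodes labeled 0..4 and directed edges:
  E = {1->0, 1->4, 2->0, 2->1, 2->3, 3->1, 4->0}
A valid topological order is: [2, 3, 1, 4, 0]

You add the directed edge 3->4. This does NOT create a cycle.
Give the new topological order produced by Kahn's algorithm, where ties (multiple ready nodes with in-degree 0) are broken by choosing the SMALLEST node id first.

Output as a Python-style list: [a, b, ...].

Old toposort: [2, 3, 1, 4, 0]
Added edge: 3->4
Position of 3 (1) < position of 4 (3). Old order still valid.
Run Kahn's algorithm (break ties by smallest node id):
  initial in-degrees: [3, 2, 0, 1, 2]
  ready (indeg=0): [2]
  pop 2: indeg[0]->2; indeg[1]->1; indeg[3]->0 | ready=[3] | order so far=[2]
  pop 3: indeg[1]->0; indeg[4]->1 | ready=[1] | order so far=[2, 3]
  pop 1: indeg[0]->1; indeg[4]->0 | ready=[4] | order so far=[2, 3, 1]
  pop 4: indeg[0]->0 | ready=[0] | order so far=[2, 3, 1, 4]
  pop 0: no out-edges | ready=[] | order so far=[2, 3, 1, 4, 0]
  Result: [2, 3, 1, 4, 0]

Answer: [2, 3, 1, 4, 0]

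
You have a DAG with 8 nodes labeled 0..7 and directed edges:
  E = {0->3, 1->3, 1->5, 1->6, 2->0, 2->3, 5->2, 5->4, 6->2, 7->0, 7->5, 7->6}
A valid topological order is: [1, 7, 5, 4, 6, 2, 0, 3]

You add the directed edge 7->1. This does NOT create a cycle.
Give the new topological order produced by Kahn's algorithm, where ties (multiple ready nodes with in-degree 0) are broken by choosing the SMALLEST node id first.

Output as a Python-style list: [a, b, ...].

Answer: [7, 1, 5, 4, 6, 2, 0, 3]

Derivation:
Old toposort: [1, 7, 5, 4, 6, 2, 0, 3]
Added edge: 7->1
Position of 7 (1) > position of 1 (0). Must reorder: 7 must now come before 1.
Run Kahn's algorithm (break ties by smallest node id):
  initial in-degrees: [2, 1, 2, 3, 1, 2, 2, 0]
  ready (indeg=0): [7]
  pop 7: indeg[0]->1; indeg[1]->0; indeg[5]->1; indeg[6]->1 | ready=[1] | order so far=[7]
  pop 1: indeg[3]->2; indeg[5]->0; indeg[6]->0 | ready=[5, 6] | order so far=[7, 1]
  pop 5: indeg[2]->1; indeg[4]->0 | ready=[4, 6] | order so far=[7, 1, 5]
  pop 4: no out-edges | ready=[6] | order so far=[7, 1, 5, 4]
  pop 6: indeg[2]->0 | ready=[2] | order so far=[7, 1, 5, 4, 6]
  pop 2: indeg[0]->0; indeg[3]->1 | ready=[0] | order so far=[7, 1, 5, 4, 6, 2]
  pop 0: indeg[3]->0 | ready=[3] | order so far=[7, 1, 5, 4, 6, 2, 0]
  pop 3: no out-edges | ready=[] | order so far=[7, 1, 5, 4, 6, 2, 0, 3]
  Result: [7, 1, 5, 4, 6, 2, 0, 3]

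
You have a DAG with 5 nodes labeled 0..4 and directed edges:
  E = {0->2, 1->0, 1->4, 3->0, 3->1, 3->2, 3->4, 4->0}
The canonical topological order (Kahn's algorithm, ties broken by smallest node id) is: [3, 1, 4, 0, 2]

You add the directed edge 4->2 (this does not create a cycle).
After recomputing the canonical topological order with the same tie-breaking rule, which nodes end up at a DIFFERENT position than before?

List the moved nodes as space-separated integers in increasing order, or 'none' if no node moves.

Old toposort: [3, 1, 4, 0, 2]
Added edge 4->2
Recompute Kahn (smallest-id tiebreak):
  initial in-degrees: [3, 1, 3, 0, 2]
  ready (indeg=0): [3]
  pop 3: indeg[0]->2; indeg[1]->0; indeg[2]->2; indeg[4]->1 | ready=[1] | order so far=[3]
  pop 1: indeg[0]->1; indeg[4]->0 | ready=[4] | order so far=[3, 1]
  pop 4: indeg[0]->0; indeg[2]->1 | ready=[0] | order so far=[3, 1, 4]
  pop 0: indeg[2]->0 | ready=[2] | order so far=[3, 1, 4, 0]
  pop 2: no out-edges | ready=[] | order so far=[3, 1, 4, 0, 2]
New canonical toposort: [3, 1, 4, 0, 2]
Compare positions:
  Node 0: index 3 -> 3 (same)
  Node 1: index 1 -> 1 (same)
  Node 2: index 4 -> 4 (same)
  Node 3: index 0 -> 0 (same)
  Node 4: index 2 -> 2 (same)
Nodes that changed position: none

Answer: none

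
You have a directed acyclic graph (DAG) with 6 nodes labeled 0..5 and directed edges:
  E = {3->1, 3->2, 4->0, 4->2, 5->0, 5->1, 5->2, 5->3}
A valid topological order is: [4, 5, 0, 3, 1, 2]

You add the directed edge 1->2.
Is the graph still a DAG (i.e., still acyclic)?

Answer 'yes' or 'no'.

Answer: yes

Derivation:
Given toposort: [4, 5, 0, 3, 1, 2]
Position of 1: index 4; position of 2: index 5
New edge 1->2: forward
Forward edge: respects the existing order. Still a DAG, same toposort still valid.
Still a DAG? yes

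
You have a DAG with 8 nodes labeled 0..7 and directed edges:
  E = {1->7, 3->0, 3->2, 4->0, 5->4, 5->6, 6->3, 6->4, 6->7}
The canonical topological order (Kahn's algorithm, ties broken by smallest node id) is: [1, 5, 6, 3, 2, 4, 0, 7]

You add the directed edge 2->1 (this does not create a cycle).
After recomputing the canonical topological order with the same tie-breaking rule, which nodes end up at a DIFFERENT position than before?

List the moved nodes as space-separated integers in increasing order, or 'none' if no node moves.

Old toposort: [1, 5, 6, 3, 2, 4, 0, 7]
Added edge 2->1
Recompute Kahn (smallest-id tiebreak):
  initial in-degrees: [2, 1, 1, 1, 2, 0, 1, 2]
  ready (indeg=0): [5]
  pop 5: indeg[4]->1; indeg[6]->0 | ready=[6] | order so far=[5]
  pop 6: indeg[3]->0; indeg[4]->0; indeg[7]->1 | ready=[3, 4] | order so far=[5, 6]
  pop 3: indeg[0]->1; indeg[2]->0 | ready=[2, 4] | order so far=[5, 6, 3]
  pop 2: indeg[1]->0 | ready=[1, 4] | order so far=[5, 6, 3, 2]
  pop 1: indeg[7]->0 | ready=[4, 7] | order so far=[5, 6, 3, 2, 1]
  pop 4: indeg[0]->0 | ready=[0, 7] | order so far=[5, 6, 3, 2, 1, 4]
  pop 0: no out-edges | ready=[7] | order so far=[5, 6, 3, 2, 1, 4, 0]
  pop 7: no out-edges | ready=[] | order so far=[5, 6, 3, 2, 1, 4, 0, 7]
New canonical toposort: [5, 6, 3, 2, 1, 4, 0, 7]
Compare positions:
  Node 0: index 6 -> 6 (same)
  Node 1: index 0 -> 4 (moved)
  Node 2: index 4 -> 3 (moved)
  Node 3: index 3 -> 2 (moved)
  Node 4: index 5 -> 5 (same)
  Node 5: index 1 -> 0 (moved)
  Node 6: index 2 -> 1 (moved)
  Node 7: index 7 -> 7 (same)
Nodes that changed position: 1 2 3 5 6

Answer: 1 2 3 5 6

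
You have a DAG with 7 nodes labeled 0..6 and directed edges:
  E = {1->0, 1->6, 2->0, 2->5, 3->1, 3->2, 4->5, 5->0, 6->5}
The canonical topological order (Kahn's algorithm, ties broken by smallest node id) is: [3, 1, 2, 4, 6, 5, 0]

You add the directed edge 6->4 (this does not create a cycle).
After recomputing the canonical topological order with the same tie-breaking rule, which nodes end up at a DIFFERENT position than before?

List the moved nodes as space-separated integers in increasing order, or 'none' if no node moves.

Old toposort: [3, 1, 2, 4, 6, 5, 0]
Added edge 6->4
Recompute Kahn (smallest-id tiebreak):
  initial in-degrees: [3, 1, 1, 0, 1, 3, 1]
  ready (indeg=0): [3]
  pop 3: indeg[1]->0; indeg[2]->0 | ready=[1, 2] | order so far=[3]
  pop 1: indeg[0]->2; indeg[6]->0 | ready=[2, 6] | order so far=[3, 1]
  pop 2: indeg[0]->1; indeg[5]->2 | ready=[6] | order so far=[3, 1, 2]
  pop 6: indeg[4]->0; indeg[5]->1 | ready=[4] | order so far=[3, 1, 2, 6]
  pop 4: indeg[5]->0 | ready=[5] | order so far=[3, 1, 2, 6, 4]
  pop 5: indeg[0]->0 | ready=[0] | order so far=[3, 1, 2, 6, 4, 5]
  pop 0: no out-edges | ready=[] | order so far=[3, 1, 2, 6, 4, 5, 0]
New canonical toposort: [3, 1, 2, 6, 4, 5, 0]
Compare positions:
  Node 0: index 6 -> 6 (same)
  Node 1: index 1 -> 1 (same)
  Node 2: index 2 -> 2 (same)
  Node 3: index 0 -> 0 (same)
  Node 4: index 3 -> 4 (moved)
  Node 5: index 5 -> 5 (same)
  Node 6: index 4 -> 3 (moved)
Nodes that changed position: 4 6

Answer: 4 6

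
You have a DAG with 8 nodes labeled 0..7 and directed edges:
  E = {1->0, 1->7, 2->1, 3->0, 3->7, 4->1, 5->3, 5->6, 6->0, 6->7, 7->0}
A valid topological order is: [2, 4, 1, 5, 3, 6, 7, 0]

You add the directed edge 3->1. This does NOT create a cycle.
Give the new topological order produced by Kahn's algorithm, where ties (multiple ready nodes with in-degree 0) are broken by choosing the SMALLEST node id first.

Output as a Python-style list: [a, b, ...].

Answer: [2, 4, 5, 3, 1, 6, 7, 0]

Derivation:
Old toposort: [2, 4, 1, 5, 3, 6, 7, 0]
Added edge: 3->1
Position of 3 (4) > position of 1 (2). Must reorder: 3 must now come before 1.
Run Kahn's algorithm (break ties by smallest node id):
  initial in-degrees: [4, 3, 0, 1, 0, 0, 1, 3]
  ready (indeg=0): [2, 4, 5]
  pop 2: indeg[1]->2 | ready=[4, 5] | order so far=[2]
  pop 4: indeg[1]->1 | ready=[5] | order so far=[2, 4]
  pop 5: indeg[3]->0; indeg[6]->0 | ready=[3, 6] | order so far=[2, 4, 5]
  pop 3: indeg[0]->3; indeg[1]->0; indeg[7]->2 | ready=[1, 6] | order so far=[2, 4, 5, 3]
  pop 1: indeg[0]->2; indeg[7]->1 | ready=[6] | order so far=[2, 4, 5, 3, 1]
  pop 6: indeg[0]->1; indeg[7]->0 | ready=[7] | order so far=[2, 4, 5, 3, 1, 6]
  pop 7: indeg[0]->0 | ready=[0] | order so far=[2, 4, 5, 3, 1, 6, 7]
  pop 0: no out-edges | ready=[] | order so far=[2, 4, 5, 3, 1, 6, 7, 0]
  Result: [2, 4, 5, 3, 1, 6, 7, 0]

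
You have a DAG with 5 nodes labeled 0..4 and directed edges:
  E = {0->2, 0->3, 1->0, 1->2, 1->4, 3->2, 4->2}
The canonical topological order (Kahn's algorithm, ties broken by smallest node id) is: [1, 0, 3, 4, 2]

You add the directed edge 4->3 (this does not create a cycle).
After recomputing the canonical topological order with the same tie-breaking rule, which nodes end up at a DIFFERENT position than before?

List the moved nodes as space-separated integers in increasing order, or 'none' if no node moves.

Old toposort: [1, 0, 3, 4, 2]
Added edge 4->3
Recompute Kahn (smallest-id tiebreak):
  initial in-degrees: [1, 0, 4, 2, 1]
  ready (indeg=0): [1]
  pop 1: indeg[0]->0; indeg[2]->3; indeg[4]->0 | ready=[0, 4] | order so far=[1]
  pop 0: indeg[2]->2; indeg[3]->1 | ready=[4] | order so far=[1, 0]
  pop 4: indeg[2]->1; indeg[3]->0 | ready=[3] | order so far=[1, 0, 4]
  pop 3: indeg[2]->0 | ready=[2] | order so far=[1, 0, 4, 3]
  pop 2: no out-edges | ready=[] | order so far=[1, 0, 4, 3, 2]
New canonical toposort: [1, 0, 4, 3, 2]
Compare positions:
  Node 0: index 1 -> 1 (same)
  Node 1: index 0 -> 0 (same)
  Node 2: index 4 -> 4 (same)
  Node 3: index 2 -> 3 (moved)
  Node 4: index 3 -> 2 (moved)
Nodes that changed position: 3 4

Answer: 3 4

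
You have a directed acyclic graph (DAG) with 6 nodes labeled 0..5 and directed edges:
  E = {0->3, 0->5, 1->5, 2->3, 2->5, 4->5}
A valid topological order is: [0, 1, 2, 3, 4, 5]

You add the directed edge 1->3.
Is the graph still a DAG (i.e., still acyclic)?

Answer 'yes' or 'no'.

Given toposort: [0, 1, 2, 3, 4, 5]
Position of 1: index 1; position of 3: index 3
New edge 1->3: forward
Forward edge: respects the existing order. Still a DAG, same toposort still valid.
Still a DAG? yes

Answer: yes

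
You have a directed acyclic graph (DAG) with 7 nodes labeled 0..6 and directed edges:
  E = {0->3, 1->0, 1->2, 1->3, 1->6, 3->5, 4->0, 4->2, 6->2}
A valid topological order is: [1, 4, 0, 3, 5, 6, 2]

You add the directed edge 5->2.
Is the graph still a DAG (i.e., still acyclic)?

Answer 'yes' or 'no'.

Answer: yes

Derivation:
Given toposort: [1, 4, 0, 3, 5, 6, 2]
Position of 5: index 4; position of 2: index 6
New edge 5->2: forward
Forward edge: respects the existing order. Still a DAG, same toposort still valid.
Still a DAG? yes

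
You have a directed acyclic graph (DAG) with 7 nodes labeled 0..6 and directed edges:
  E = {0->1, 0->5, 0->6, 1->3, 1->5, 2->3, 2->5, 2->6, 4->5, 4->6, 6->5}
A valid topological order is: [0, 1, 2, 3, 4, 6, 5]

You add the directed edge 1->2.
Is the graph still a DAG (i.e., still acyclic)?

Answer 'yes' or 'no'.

Answer: yes

Derivation:
Given toposort: [0, 1, 2, 3, 4, 6, 5]
Position of 1: index 1; position of 2: index 2
New edge 1->2: forward
Forward edge: respects the existing order. Still a DAG, same toposort still valid.
Still a DAG? yes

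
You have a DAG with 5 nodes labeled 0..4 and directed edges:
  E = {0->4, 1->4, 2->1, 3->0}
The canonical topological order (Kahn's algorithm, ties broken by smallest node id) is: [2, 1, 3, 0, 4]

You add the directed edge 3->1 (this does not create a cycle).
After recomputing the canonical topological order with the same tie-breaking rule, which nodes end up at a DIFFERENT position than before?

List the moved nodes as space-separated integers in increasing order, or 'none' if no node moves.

Old toposort: [2, 1, 3, 0, 4]
Added edge 3->1
Recompute Kahn (smallest-id tiebreak):
  initial in-degrees: [1, 2, 0, 0, 2]
  ready (indeg=0): [2, 3]
  pop 2: indeg[1]->1 | ready=[3] | order so far=[2]
  pop 3: indeg[0]->0; indeg[1]->0 | ready=[0, 1] | order so far=[2, 3]
  pop 0: indeg[4]->1 | ready=[1] | order so far=[2, 3, 0]
  pop 1: indeg[4]->0 | ready=[4] | order so far=[2, 3, 0, 1]
  pop 4: no out-edges | ready=[] | order so far=[2, 3, 0, 1, 4]
New canonical toposort: [2, 3, 0, 1, 4]
Compare positions:
  Node 0: index 3 -> 2 (moved)
  Node 1: index 1 -> 3 (moved)
  Node 2: index 0 -> 0 (same)
  Node 3: index 2 -> 1 (moved)
  Node 4: index 4 -> 4 (same)
Nodes that changed position: 0 1 3

Answer: 0 1 3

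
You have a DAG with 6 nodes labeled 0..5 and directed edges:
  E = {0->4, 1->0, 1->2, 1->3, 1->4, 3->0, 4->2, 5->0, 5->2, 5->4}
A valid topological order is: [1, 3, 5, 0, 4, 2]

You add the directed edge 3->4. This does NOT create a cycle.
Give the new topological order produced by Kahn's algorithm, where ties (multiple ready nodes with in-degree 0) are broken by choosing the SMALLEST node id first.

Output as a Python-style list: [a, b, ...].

Old toposort: [1, 3, 5, 0, 4, 2]
Added edge: 3->4
Position of 3 (1) < position of 4 (4). Old order still valid.
Run Kahn's algorithm (break ties by smallest node id):
  initial in-degrees: [3, 0, 3, 1, 4, 0]
  ready (indeg=0): [1, 5]
  pop 1: indeg[0]->2; indeg[2]->2; indeg[3]->0; indeg[4]->3 | ready=[3, 5] | order so far=[1]
  pop 3: indeg[0]->1; indeg[4]->2 | ready=[5] | order so far=[1, 3]
  pop 5: indeg[0]->0; indeg[2]->1; indeg[4]->1 | ready=[0] | order so far=[1, 3, 5]
  pop 0: indeg[4]->0 | ready=[4] | order so far=[1, 3, 5, 0]
  pop 4: indeg[2]->0 | ready=[2] | order so far=[1, 3, 5, 0, 4]
  pop 2: no out-edges | ready=[] | order so far=[1, 3, 5, 0, 4, 2]
  Result: [1, 3, 5, 0, 4, 2]

Answer: [1, 3, 5, 0, 4, 2]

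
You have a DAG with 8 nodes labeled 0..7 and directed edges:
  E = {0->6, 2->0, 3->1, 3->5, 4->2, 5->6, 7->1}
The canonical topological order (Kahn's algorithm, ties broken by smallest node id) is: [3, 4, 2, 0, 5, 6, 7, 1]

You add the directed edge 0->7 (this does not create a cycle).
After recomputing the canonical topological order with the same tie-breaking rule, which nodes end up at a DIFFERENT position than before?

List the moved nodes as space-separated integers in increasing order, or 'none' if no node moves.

Old toposort: [3, 4, 2, 0, 5, 6, 7, 1]
Added edge 0->7
Recompute Kahn (smallest-id tiebreak):
  initial in-degrees: [1, 2, 1, 0, 0, 1, 2, 1]
  ready (indeg=0): [3, 4]
  pop 3: indeg[1]->1; indeg[5]->0 | ready=[4, 5] | order so far=[3]
  pop 4: indeg[2]->0 | ready=[2, 5] | order so far=[3, 4]
  pop 2: indeg[0]->0 | ready=[0, 5] | order so far=[3, 4, 2]
  pop 0: indeg[6]->1; indeg[7]->0 | ready=[5, 7] | order so far=[3, 4, 2, 0]
  pop 5: indeg[6]->0 | ready=[6, 7] | order so far=[3, 4, 2, 0, 5]
  pop 6: no out-edges | ready=[7] | order so far=[3, 4, 2, 0, 5, 6]
  pop 7: indeg[1]->0 | ready=[1] | order so far=[3, 4, 2, 0, 5, 6, 7]
  pop 1: no out-edges | ready=[] | order so far=[3, 4, 2, 0, 5, 6, 7, 1]
New canonical toposort: [3, 4, 2, 0, 5, 6, 7, 1]
Compare positions:
  Node 0: index 3 -> 3 (same)
  Node 1: index 7 -> 7 (same)
  Node 2: index 2 -> 2 (same)
  Node 3: index 0 -> 0 (same)
  Node 4: index 1 -> 1 (same)
  Node 5: index 4 -> 4 (same)
  Node 6: index 5 -> 5 (same)
  Node 7: index 6 -> 6 (same)
Nodes that changed position: none

Answer: none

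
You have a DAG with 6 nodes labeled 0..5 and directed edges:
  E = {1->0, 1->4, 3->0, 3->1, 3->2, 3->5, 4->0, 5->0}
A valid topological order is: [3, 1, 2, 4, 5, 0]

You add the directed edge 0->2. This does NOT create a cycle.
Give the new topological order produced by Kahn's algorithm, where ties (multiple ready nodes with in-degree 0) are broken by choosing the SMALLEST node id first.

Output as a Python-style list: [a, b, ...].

Answer: [3, 1, 4, 5, 0, 2]

Derivation:
Old toposort: [3, 1, 2, 4, 5, 0]
Added edge: 0->2
Position of 0 (5) > position of 2 (2). Must reorder: 0 must now come before 2.
Run Kahn's algorithm (break ties by smallest node id):
  initial in-degrees: [4, 1, 2, 0, 1, 1]
  ready (indeg=0): [3]
  pop 3: indeg[0]->3; indeg[1]->0; indeg[2]->1; indeg[5]->0 | ready=[1, 5] | order so far=[3]
  pop 1: indeg[0]->2; indeg[4]->0 | ready=[4, 5] | order so far=[3, 1]
  pop 4: indeg[0]->1 | ready=[5] | order so far=[3, 1, 4]
  pop 5: indeg[0]->0 | ready=[0] | order so far=[3, 1, 4, 5]
  pop 0: indeg[2]->0 | ready=[2] | order so far=[3, 1, 4, 5, 0]
  pop 2: no out-edges | ready=[] | order so far=[3, 1, 4, 5, 0, 2]
  Result: [3, 1, 4, 5, 0, 2]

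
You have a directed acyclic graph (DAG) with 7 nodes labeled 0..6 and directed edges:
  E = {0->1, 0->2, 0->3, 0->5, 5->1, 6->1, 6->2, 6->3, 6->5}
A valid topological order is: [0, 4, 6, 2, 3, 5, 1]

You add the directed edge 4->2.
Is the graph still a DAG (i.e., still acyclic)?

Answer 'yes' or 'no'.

Given toposort: [0, 4, 6, 2, 3, 5, 1]
Position of 4: index 1; position of 2: index 3
New edge 4->2: forward
Forward edge: respects the existing order. Still a DAG, same toposort still valid.
Still a DAG? yes

Answer: yes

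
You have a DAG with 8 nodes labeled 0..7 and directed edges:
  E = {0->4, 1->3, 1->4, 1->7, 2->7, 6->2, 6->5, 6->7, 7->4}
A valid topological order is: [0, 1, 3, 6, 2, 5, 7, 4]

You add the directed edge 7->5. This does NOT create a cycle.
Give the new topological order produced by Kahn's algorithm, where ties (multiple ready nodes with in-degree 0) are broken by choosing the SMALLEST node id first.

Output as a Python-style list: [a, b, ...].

Old toposort: [0, 1, 3, 6, 2, 5, 7, 4]
Added edge: 7->5
Position of 7 (6) > position of 5 (5). Must reorder: 7 must now come before 5.
Run Kahn's algorithm (break ties by smallest node id):
  initial in-degrees: [0, 0, 1, 1, 3, 2, 0, 3]
  ready (indeg=0): [0, 1, 6]
  pop 0: indeg[4]->2 | ready=[1, 6] | order so far=[0]
  pop 1: indeg[3]->0; indeg[4]->1; indeg[7]->2 | ready=[3, 6] | order so far=[0, 1]
  pop 3: no out-edges | ready=[6] | order so far=[0, 1, 3]
  pop 6: indeg[2]->0; indeg[5]->1; indeg[7]->1 | ready=[2] | order so far=[0, 1, 3, 6]
  pop 2: indeg[7]->0 | ready=[7] | order so far=[0, 1, 3, 6, 2]
  pop 7: indeg[4]->0; indeg[5]->0 | ready=[4, 5] | order so far=[0, 1, 3, 6, 2, 7]
  pop 4: no out-edges | ready=[5] | order so far=[0, 1, 3, 6, 2, 7, 4]
  pop 5: no out-edges | ready=[] | order so far=[0, 1, 3, 6, 2, 7, 4, 5]
  Result: [0, 1, 3, 6, 2, 7, 4, 5]

Answer: [0, 1, 3, 6, 2, 7, 4, 5]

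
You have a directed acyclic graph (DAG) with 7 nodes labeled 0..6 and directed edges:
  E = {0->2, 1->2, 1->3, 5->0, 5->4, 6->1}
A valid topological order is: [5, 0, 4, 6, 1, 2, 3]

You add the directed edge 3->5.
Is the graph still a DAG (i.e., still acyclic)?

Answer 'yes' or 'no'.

Answer: yes

Derivation:
Given toposort: [5, 0, 4, 6, 1, 2, 3]
Position of 3: index 6; position of 5: index 0
New edge 3->5: backward (u after v in old order)
Backward edge: old toposort is now invalid. Check if this creates a cycle.
Does 5 already reach 3? Reachable from 5: [0, 2, 4, 5]. NO -> still a DAG (reorder needed).
Still a DAG? yes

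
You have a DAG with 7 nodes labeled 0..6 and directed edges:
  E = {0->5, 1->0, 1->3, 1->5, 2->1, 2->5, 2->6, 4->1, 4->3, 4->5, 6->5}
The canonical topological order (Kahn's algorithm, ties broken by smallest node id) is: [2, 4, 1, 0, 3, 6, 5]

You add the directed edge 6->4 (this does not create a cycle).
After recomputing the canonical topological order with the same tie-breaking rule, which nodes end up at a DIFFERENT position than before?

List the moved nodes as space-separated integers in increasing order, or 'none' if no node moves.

Answer: 0 1 3 4 6

Derivation:
Old toposort: [2, 4, 1, 0, 3, 6, 5]
Added edge 6->4
Recompute Kahn (smallest-id tiebreak):
  initial in-degrees: [1, 2, 0, 2, 1, 5, 1]
  ready (indeg=0): [2]
  pop 2: indeg[1]->1; indeg[5]->4; indeg[6]->0 | ready=[6] | order so far=[2]
  pop 6: indeg[4]->0; indeg[5]->3 | ready=[4] | order so far=[2, 6]
  pop 4: indeg[1]->0; indeg[3]->1; indeg[5]->2 | ready=[1] | order so far=[2, 6, 4]
  pop 1: indeg[0]->0; indeg[3]->0; indeg[5]->1 | ready=[0, 3] | order so far=[2, 6, 4, 1]
  pop 0: indeg[5]->0 | ready=[3, 5] | order so far=[2, 6, 4, 1, 0]
  pop 3: no out-edges | ready=[5] | order so far=[2, 6, 4, 1, 0, 3]
  pop 5: no out-edges | ready=[] | order so far=[2, 6, 4, 1, 0, 3, 5]
New canonical toposort: [2, 6, 4, 1, 0, 3, 5]
Compare positions:
  Node 0: index 3 -> 4 (moved)
  Node 1: index 2 -> 3 (moved)
  Node 2: index 0 -> 0 (same)
  Node 3: index 4 -> 5 (moved)
  Node 4: index 1 -> 2 (moved)
  Node 5: index 6 -> 6 (same)
  Node 6: index 5 -> 1 (moved)
Nodes that changed position: 0 1 3 4 6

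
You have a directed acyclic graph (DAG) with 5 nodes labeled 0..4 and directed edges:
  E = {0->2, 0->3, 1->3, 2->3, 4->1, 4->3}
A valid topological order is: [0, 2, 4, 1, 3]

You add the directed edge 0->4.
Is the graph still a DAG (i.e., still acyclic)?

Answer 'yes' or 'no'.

Answer: yes

Derivation:
Given toposort: [0, 2, 4, 1, 3]
Position of 0: index 0; position of 4: index 2
New edge 0->4: forward
Forward edge: respects the existing order. Still a DAG, same toposort still valid.
Still a DAG? yes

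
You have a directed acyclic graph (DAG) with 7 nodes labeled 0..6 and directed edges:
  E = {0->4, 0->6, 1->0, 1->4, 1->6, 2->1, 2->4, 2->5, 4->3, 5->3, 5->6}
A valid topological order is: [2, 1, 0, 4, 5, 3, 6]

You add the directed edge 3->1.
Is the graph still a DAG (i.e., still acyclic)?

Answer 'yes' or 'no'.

Answer: no

Derivation:
Given toposort: [2, 1, 0, 4, 5, 3, 6]
Position of 3: index 5; position of 1: index 1
New edge 3->1: backward (u after v in old order)
Backward edge: old toposort is now invalid. Check if this creates a cycle.
Does 1 already reach 3? Reachable from 1: [0, 1, 3, 4, 6]. YES -> cycle!
Still a DAG? no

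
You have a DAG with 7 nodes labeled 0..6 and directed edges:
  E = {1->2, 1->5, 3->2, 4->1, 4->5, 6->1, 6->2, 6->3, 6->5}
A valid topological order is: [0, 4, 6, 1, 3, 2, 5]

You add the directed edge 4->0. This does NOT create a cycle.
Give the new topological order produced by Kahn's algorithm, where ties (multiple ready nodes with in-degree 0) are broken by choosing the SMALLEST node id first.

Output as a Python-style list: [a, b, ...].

Answer: [4, 0, 6, 1, 3, 2, 5]

Derivation:
Old toposort: [0, 4, 6, 1, 3, 2, 5]
Added edge: 4->0
Position of 4 (1) > position of 0 (0). Must reorder: 4 must now come before 0.
Run Kahn's algorithm (break ties by smallest node id):
  initial in-degrees: [1, 2, 3, 1, 0, 3, 0]
  ready (indeg=0): [4, 6]
  pop 4: indeg[0]->0; indeg[1]->1; indeg[5]->2 | ready=[0, 6] | order so far=[4]
  pop 0: no out-edges | ready=[6] | order so far=[4, 0]
  pop 6: indeg[1]->0; indeg[2]->2; indeg[3]->0; indeg[5]->1 | ready=[1, 3] | order so far=[4, 0, 6]
  pop 1: indeg[2]->1; indeg[5]->0 | ready=[3, 5] | order so far=[4, 0, 6, 1]
  pop 3: indeg[2]->0 | ready=[2, 5] | order so far=[4, 0, 6, 1, 3]
  pop 2: no out-edges | ready=[5] | order so far=[4, 0, 6, 1, 3, 2]
  pop 5: no out-edges | ready=[] | order so far=[4, 0, 6, 1, 3, 2, 5]
  Result: [4, 0, 6, 1, 3, 2, 5]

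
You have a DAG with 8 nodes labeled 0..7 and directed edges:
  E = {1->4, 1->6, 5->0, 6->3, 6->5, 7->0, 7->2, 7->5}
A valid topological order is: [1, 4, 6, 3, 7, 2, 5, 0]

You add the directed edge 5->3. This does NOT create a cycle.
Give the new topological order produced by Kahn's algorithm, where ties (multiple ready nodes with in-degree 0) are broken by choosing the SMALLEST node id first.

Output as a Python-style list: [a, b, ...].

Answer: [1, 4, 6, 7, 2, 5, 0, 3]

Derivation:
Old toposort: [1, 4, 6, 3, 7, 2, 5, 0]
Added edge: 5->3
Position of 5 (6) > position of 3 (3). Must reorder: 5 must now come before 3.
Run Kahn's algorithm (break ties by smallest node id):
  initial in-degrees: [2, 0, 1, 2, 1, 2, 1, 0]
  ready (indeg=0): [1, 7]
  pop 1: indeg[4]->0; indeg[6]->0 | ready=[4, 6, 7] | order so far=[1]
  pop 4: no out-edges | ready=[6, 7] | order so far=[1, 4]
  pop 6: indeg[3]->1; indeg[5]->1 | ready=[7] | order so far=[1, 4, 6]
  pop 7: indeg[0]->1; indeg[2]->0; indeg[5]->0 | ready=[2, 5] | order so far=[1, 4, 6, 7]
  pop 2: no out-edges | ready=[5] | order so far=[1, 4, 6, 7, 2]
  pop 5: indeg[0]->0; indeg[3]->0 | ready=[0, 3] | order so far=[1, 4, 6, 7, 2, 5]
  pop 0: no out-edges | ready=[3] | order so far=[1, 4, 6, 7, 2, 5, 0]
  pop 3: no out-edges | ready=[] | order so far=[1, 4, 6, 7, 2, 5, 0, 3]
  Result: [1, 4, 6, 7, 2, 5, 0, 3]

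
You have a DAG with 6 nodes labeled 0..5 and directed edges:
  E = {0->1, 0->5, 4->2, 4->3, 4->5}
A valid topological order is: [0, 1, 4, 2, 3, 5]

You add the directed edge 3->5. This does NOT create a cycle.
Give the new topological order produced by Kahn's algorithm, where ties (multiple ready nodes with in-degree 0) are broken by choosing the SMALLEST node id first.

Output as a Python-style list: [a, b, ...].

Answer: [0, 1, 4, 2, 3, 5]

Derivation:
Old toposort: [0, 1, 4, 2, 3, 5]
Added edge: 3->5
Position of 3 (4) < position of 5 (5). Old order still valid.
Run Kahn's algorithm (break ties by smallest node id):
  initial in-degrees: [0, 1, 1, 1, 0, 3]
  ready (indeg=0): [0, 4]
  pop 0: indeg[1]->0; indeg[5]->2 | ready=[1, 4] | order so far=[0]
  pop 1: no out-edges | ready=[4] | order so far=[0, 1]
  pop 4: indeg[2]->0; indeg[3]->0; indeg[5]->1 | ready=[2, 3] | order so far=[0, 1, 4]
  pop 2: no out-edges | ready=[3] | order so far=[0, 1, 4, 2]
  pop 3: indeg[5]->0 | ready=[5] | order so far=[0, 1, 4, 2, 3]
  pop 5: no out-edges | ready=[] | order so far=[0, 1, 4, 2, 3, 5]
  Result: [0, 1, 4, 2, 3, 5]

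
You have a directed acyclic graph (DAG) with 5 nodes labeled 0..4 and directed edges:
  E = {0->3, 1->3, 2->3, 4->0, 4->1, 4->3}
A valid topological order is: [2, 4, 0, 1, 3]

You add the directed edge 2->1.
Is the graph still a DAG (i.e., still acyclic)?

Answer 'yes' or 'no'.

Answer: yes

Derivation:
Given toposort: [2, 4, 0, 1, 3]
Position of 2: index 0; position of 1: index 3
New edge 2->1: forward
Forward edge: respects the existing order. Still a DAG, same toposort still valid.
Still a DAG? yes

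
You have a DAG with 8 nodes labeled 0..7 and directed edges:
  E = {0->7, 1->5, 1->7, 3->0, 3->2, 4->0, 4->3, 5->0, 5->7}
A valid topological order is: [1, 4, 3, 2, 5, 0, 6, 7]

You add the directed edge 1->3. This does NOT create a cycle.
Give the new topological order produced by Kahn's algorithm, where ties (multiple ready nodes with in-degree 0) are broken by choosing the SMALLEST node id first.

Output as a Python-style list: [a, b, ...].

Answer: [1, 4, 3, 2, 5, 0, 6, 7]

Derivation:
Old toposort: [1, 4, 3, 2, 5, 0, 6, 7]
Added edge: 1->3
Position of 1 (0) < position of 3 (2). Old order still valid.
Run Kahn's algorithm (break ties by smallest node id):
  initial in-degrees: [3, 0, 1, 2, 0, 1, 0, 3]
  ready (indeg=0): [1, 4, 6]
  pop 1: indeg[3]->1; indeg[5]->0; indeg[7]->2 | ready=[4, 5, 6] | order so far=[1]
  pop 4: indeg[0]->2; indeg[3]->0 | ready=[3, 5, 6] | order so far=[1, 4]
  pop 3: indeg[0]->1; indeg[2]->0 | ready=[2, 5, 6] | order so far=[1, 4, 3]
  pop 2: no out-edges | ready=[5, 6] | order so far=[1, 4, 3, 2]
  pop 5: indeg[0]->0; indeg[7]->1 | ready=[0, 6] | order so far=[1, 4, 3, 2, 5]
  pop 0: indeg[7]->0 | ready=[6, 7] | order so far=[1, 4, 3, 2, 5, 0]
  pop 6: no out-edges | ready=[7] | order so far=[1, 4, 3, 2, 5, 0, 6]
  pop 7: no out-edges | ready=[] | order so far=[1, 4, 3, 2, 5, 0, 6, 7]
  Result: [1, 4, 3, 2, 5, 0, 6, 7]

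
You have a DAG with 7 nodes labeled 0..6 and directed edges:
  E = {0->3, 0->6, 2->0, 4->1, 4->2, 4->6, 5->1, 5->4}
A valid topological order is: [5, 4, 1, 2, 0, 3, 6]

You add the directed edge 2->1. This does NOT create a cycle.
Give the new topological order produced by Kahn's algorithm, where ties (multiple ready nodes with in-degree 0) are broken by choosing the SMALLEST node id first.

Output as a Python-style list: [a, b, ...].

Old toposort: [5, 4, 1, 2, 0, 3, 6]
Added edge: 2->1
Position of 2 (3) > position of 1 (2). Must reorder: 2 must now come before 1.
Run Kahn's algorithm (break ties by smallest node id):
  initial in-degrees: [1, 3, 1, 1, 1, 0, 2]
  ready (indeg=0): [5]
  pop 5: indeg[1]->2; indeg[4]->0 | ready=[4] | order so far=[5]
  pop 4: indeg[1]->1; indeg[2]->0; indeg[6]->1 | ready=[2] | order so far=[5, 4]
  pop 2: indeg[0]->0; indeg[1]->0 | ready=[0, 1] | order so far=[5, 4, 2]
  pop 0: indeg[3]->0; indeg[6]->0 | ready=[1, 3, 6] | order so far=[5, 4, 2, 0]
  pop 1: no out-edges | ready=[3, 6] | order so far=[5, 4, 2, 0, 1]
  pop 3: no out-edges | ready=[6] | order so far=[5, 4, 2, 0, 1, 3]
  pop 6: no out-edges | ready=[] | order so far=[5, 4, 2, 0, 1, 3, 6]
  Result: [5, 4, 2, 0, 1, 3, 6]

Answer: [5, 4, 2, 0, 1, 3, 6]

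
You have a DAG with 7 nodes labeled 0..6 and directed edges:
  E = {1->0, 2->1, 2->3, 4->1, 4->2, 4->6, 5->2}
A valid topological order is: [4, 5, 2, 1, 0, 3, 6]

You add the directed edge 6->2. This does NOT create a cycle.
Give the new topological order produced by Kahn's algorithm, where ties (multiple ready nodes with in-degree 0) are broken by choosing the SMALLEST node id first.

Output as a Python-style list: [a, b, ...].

Old toposort: [4, 5, 2, 1, 0, 3, 6]
Added edge: 6->2
Position of 6 (6) > position of 2 (2). Must reorder: 6 must now come before 2.
Run Kahn's algorithm (break ties by smallest node id):
  initial in-degrees: [1, 2, 3, 1, 0, 0, 1]
  ready (indeg=0): [4, 5]
  pop 4: indeg[1]->1; indeg[2]->2; indeg[6]->0 | ready=[5, 6] | order so far=[4]
  pop 5: indeg[2]->1 | ready=[6] | order so far=[4, 5]
  pop 6: indeg[2]->0 | ready=[2] | order so far=[4, 5, 6]
  pop 2: indeg[1]->0; indeg[3]->0 | ready=[1, 3] | order so far=[4, 5, 6, 2]
  pop 1: indeg[0]->0 | ready=[0, 3] | order so far=[4, 5, 6, 2, 1]
  pop 0: no out-edges | ready=[3] | order so far=[4, 5, 6, 2, 1, 0]
  pop 3: no out-edges | ready=[] | order so far=[4, 5, 6, 2, 1, 0, 3]
  Result: [4, 5, 6, 2, 1, 0, 3]

Answer: [4, 5, 6, 2, 1, 0, 3]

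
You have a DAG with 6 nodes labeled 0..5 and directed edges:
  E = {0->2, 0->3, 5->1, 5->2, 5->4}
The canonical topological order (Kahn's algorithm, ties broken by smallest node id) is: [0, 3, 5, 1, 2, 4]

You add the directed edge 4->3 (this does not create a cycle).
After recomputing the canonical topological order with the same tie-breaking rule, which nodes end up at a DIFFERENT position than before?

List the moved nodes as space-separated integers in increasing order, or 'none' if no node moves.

Answer: 1 2 3 4 5

Derivation:
Old toposort: [0, 3, 5, 1, 2, 4]
Added edge 4->3
Recompute Kahn (smallest-id tiebreak):
  initial in-degrees: [0, 1, 2, 2, 1, 0]
  ready (indeg=0): [0, 5]
  pop 0: indeg[2]->1; indeg[3]->1 | ready=[5] | order so far=[0]
  pop 5: indeg[1]->0; indeg[2]->0; indeg[4]->0 | ready=[1, 2, 4] | order so far=[0, 5]
  pop 1: no out-edges | ready=[2, 4] | order so far=[0, 5, 1]
  pop 2: no out-edges | ready=[4] | order so far=[0, 5, 1, 2]
  pop 4: indeg[3]->0 | ready=[3] | order so far=[0, 5, 1, 2, 4]
  pop 3: no out-edges | ready=[] | order so far=[0, 5, 1, 2, 4, 3]
New canonical toposort: [0, 5, 1, 2, 4, 3]
Compare positions:
  Node 0: index 0 -> 0 (same)
  Node 1: index 3 -> 2 (moved)
  Node 2: index 4 -> 3 (moved)
  Node 3: index 1 -> 5 (moved)
  Node 4: index 5 -> 4 (moved)
  Node 5: index 2 -> 1 (moved)
Nodes that changed position: 1 2 3 4 5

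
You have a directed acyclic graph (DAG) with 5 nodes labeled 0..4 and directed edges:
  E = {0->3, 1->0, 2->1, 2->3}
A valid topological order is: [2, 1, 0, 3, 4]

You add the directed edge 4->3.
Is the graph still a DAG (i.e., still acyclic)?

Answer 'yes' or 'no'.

Given toposort: [2, 1, 0, 3, 4]
Position of 4: index 4; position of 3: index 3
New edge 4->3: backward (u after v in old order)
Backward edge: old toposort is now invalid. Check if this creates a cycle.
Does 3 already reach 4? Reachable from 3: [3]. NO -> still a DAG (reorder needed).
Still a DAG? yes

Answer: yes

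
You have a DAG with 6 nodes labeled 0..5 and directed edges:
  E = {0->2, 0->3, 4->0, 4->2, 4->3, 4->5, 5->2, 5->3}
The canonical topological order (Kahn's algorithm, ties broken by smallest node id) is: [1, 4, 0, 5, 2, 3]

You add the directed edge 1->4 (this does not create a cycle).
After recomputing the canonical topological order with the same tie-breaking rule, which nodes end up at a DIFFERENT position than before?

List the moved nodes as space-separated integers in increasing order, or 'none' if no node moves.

Old toposort: [1, 4, 0, 5, 2, 3]
Added edge 1->4
Recompute Kahn (smallest-id tiebreak):
  initial in-degrees: [1, 0, 3, 3, 1, 1]
  ready (indeg=0): [1]
  pop 1: indeg[4]->0 | ready=[4] | order so far=[1]
  pop 4: indeg[0]->0; indeg[2]->2; indeg[3]->2; indeg[5]->0 | ready=[0, 5] | order so far=[1, 4]
  pop 0: indeg[2]->1; indeg[3]->1 | ready=[5] | order so far=[1, 4, 0]
  pop 5: indeg[2]->0; indeg[3]->0 | ready=[2, 3] | order so far=[1, 4, 0, 5]
  pop 2: no out-edges | ready=[3] | order so far=[1, 4, 0, 5, 2]
  pop 3: no out-edges | ready=[] | order so far=[1, 4, 0, 5, 2, 3]
New canonical toposort: [1, 4, 0, 5, 2, 3]
Compare positions:
  Node 0: index 2 -> 2 (same)
  Node 1: index 0 -> 0 (same)
  Node 2: index 4 -> 4 (same)
  Node 3: index 5 -> 5 (same)
  Node 4: index 1 -> 1 (same)
  Node 5: index 3 -> 3 (same)
Nodes that changed position: none

Answer: none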